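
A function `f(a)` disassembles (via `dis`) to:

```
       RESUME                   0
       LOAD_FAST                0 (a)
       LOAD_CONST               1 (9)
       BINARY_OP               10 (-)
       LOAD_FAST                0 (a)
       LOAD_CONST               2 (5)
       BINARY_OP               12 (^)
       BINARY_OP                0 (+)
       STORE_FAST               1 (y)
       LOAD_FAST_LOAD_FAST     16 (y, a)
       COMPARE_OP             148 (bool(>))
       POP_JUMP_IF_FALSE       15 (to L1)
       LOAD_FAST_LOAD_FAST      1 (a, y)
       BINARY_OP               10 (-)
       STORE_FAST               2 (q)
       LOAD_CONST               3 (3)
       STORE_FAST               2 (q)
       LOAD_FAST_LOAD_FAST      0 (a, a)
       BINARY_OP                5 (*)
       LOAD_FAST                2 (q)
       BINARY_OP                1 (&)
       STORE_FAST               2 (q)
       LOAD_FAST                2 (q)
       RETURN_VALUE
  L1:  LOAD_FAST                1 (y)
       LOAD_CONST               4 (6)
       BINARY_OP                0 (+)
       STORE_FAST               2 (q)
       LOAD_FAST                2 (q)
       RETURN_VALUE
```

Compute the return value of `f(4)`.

LOAD_FAST a → push 4. Stack: [4]
LOAD_CONST → push 9. Stack: [4, 9]
BINARY_OP - → 4 - 9 = -5. Stack: [-5]
LOAD_FAST a → push 4. Stack: [-5, 4]
LOAD_CONST → push 5. Stack: [-5, 4, 5]
BINARY_OP ^ → 4 ^ 5 = 1. Stack: [-5, 1]
BINARY_OP + → -5 + 1 = -4. Stack: [-4]
STORE_FAST y → y=-4. Stack: []
LOAD_FAST_LOAD_FAST y,a → push -4,4. Stack: [-4, 4]
COMPARE_OP bool(>) → -4 vs 4 = False. Stack: [False]
POP_JUMP_IF_FALSE → pop False; jump. Stack: []
LOAD_FAST y → push -4. Stack: [-4]
LOAD_CONST → push 6. Stack: [-4, 6]
BINARY_OP + → -4 + 6 = 2. Stack: [2]
STORE_FAST q → q=2. Stack: []
LOAD_FAST q → push 2. Stack: [2]
RETURN_VALUE → return 2.

2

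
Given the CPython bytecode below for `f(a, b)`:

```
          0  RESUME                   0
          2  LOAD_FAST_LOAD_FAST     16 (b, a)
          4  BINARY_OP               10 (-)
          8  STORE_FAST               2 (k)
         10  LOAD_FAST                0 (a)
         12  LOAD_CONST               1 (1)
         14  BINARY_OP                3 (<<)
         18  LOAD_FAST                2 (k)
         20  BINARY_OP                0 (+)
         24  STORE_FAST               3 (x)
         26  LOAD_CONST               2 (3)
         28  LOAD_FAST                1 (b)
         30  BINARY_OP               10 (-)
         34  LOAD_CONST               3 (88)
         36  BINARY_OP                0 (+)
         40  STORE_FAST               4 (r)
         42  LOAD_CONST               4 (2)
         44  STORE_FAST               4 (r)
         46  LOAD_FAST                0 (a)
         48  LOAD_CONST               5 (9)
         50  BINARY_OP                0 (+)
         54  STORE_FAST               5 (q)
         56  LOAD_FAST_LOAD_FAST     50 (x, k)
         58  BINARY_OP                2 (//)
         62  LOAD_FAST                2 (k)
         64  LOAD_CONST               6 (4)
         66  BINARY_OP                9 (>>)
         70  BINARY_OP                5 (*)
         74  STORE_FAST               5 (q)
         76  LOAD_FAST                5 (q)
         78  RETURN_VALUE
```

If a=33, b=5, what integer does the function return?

LOAD_FAST_LOAD_FAST b,a → push 5,33. Stack: [5, 33]
BINARY_OP - → 5 - 33 = -28. Stack: [-28]
STORE_FAST k → k=-28. Stack: []
LOAD_FAST a → push 33. Stack: [33]
LOAD_CONST → push 1. Stack: [33, 1]
BINARY_OP << → 33 << 1 = 66. Stack: [66]
LOAD_FAST k → push -28. Stack: [66, -28]
BINARY_OP + → 66 + -28 = 38. Stack: [38]
STORE_FAST x → x=38. Stack: []
LOAD_CONST → push 3. Stack: [3]
LOAD_FAST b → push 5. Stack: [3, 5]
BINARY_OP - → 3 - 5 = -2. Stack: [-2]
LOAD_CONST → push 88. Stack: [-2, 88]
BINARY_OP + → -2 + 88 = 86. Stack: [86]
STORE_FAST r → r=86. Stack: []
LOAD_CONST → push 2. Stack: [2]
STORE_FAST r → r=2. Stack: []
LOAD_FAST a → push 33. Stack: [33]
LOAD_CONST → push 9. Stack: [33, 9]
BINARY_OP + → 33 + 9 = 42. Stack: [42]
STORE_FAST q → q=42. Stack: []
LOAD_FAST_LOAD_FAST x,k → push 38,-28. Stack: [38, -28]
BINARY_OP // → 38 // -28 = -2. Stack: [-2]
LOAD_FAST k → push -28. Stack: [-2, -28]
LOAD_CONST → push 4. Stack: [-2, -28, 4]
BINARY_OP >> → -28 >> 4 = -2. Stack: [-2, -2]
BINARY_OP * → -2 * -2 = 4. Stack: [4]
STORE_FAST q → q=4. Stack: []
LOAD_FAST q → push 4. Stack: [4]
RETURN_VALUE → return 4.

4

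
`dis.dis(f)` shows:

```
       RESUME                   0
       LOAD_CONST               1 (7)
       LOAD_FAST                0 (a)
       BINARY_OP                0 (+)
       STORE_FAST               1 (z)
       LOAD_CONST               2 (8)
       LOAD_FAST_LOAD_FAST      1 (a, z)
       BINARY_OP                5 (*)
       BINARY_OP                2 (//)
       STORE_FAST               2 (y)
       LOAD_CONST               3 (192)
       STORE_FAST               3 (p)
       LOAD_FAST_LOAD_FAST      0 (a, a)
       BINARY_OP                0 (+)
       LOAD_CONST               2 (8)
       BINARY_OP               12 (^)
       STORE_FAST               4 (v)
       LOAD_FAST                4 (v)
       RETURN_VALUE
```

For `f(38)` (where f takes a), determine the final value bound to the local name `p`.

192

LOAD_CONST → push 7. Stack: [7]
LOAD_FAST a → push 38. Stack: [7, 38]
BINARY_OP + → 7 + 38 = 45. Stack: [45]
STORE_FAST z → z=45. Stack: []
LOAD_CONST → push 8. Stack: [8]
LOAD_FAST_LOAD_FAST a,z → push 38,45. Stack: [8, 38, 45]
BINARY_OP * → 38 * 45 = 1710. Stack: [8, 1710]
BINARY_OP // → 8 // 1710 = 0. Stack: [0]
STORE_FAST y → y=0. Stack: []
LOAD_CONST → push 192. Stack: [192]
STORE_FAST p → p=192. Stack: []
LOAD_FAST_LOAD_FAST a,a → push 38,38. Stack: [38, 38]
BINARY_OP + → 38 + 38 = 76. Stack: [76]
LOAD_CONST → push 8. Stack: [76, 8]
BINARY_OP ^ → 76 ^ 8 = 68. Stack: [68]
STORE_FAST v → v=68. Stack: []
LOAD_FAST v → push 68. Stack: [68]
RETURN_VALUE → return 68.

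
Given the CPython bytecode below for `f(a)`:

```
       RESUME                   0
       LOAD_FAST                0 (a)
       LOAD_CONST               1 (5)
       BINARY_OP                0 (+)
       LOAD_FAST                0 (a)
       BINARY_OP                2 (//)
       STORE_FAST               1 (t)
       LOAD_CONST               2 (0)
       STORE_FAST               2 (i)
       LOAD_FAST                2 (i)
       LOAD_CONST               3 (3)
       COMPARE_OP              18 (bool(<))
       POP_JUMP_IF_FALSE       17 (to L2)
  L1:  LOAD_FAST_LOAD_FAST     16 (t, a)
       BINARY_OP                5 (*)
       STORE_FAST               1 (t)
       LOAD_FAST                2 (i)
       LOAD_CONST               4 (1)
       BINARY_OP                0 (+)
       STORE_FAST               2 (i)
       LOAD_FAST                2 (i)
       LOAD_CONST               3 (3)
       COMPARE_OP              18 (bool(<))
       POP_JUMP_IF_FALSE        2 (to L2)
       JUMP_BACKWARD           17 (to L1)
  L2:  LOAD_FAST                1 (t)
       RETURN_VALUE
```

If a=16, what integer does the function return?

LOAD_FAST a → push 16. Stack: [16]
LOAD_CONST → push 5. Stack: [16, 5]
BINARY_OP + → 16 + 5 = 21. Stack: [21]
LOAD_FAST a → push 16. Stack: [21, 16]
BINARY_OP // → 21 // 16 = 1. Stack: [1]
STORE_FAST t → t=1. Stack: []
LOAD_CONST → push 0. Stack: [0]
STORE_FAST i → i=0. Stack: []
LOAD_FAST i → push 0. Stack: [0]
LOAD_CONST → push 3. Stack: [0, 3]
COMPARE_OP bool(<) → 0 vs 3 = True. Stack: [True]
POP_JUMP_IF_FALSE → pop True; no jump. Stack: []
LOAD_FAST_LOAD_FAST t,a → push 1,16. Stack: [1, 16]
BINARY_OP * → 1 * 16 = 16. Stack: [16]
STORE_FAST t → t=16. Stack: []
LOAD_FAST i → push 0. Stack: [0]
LOAD_CONST → push 1. Stack: [0, 1]
BINARY_OP + → 0 + 1 = 1. Stack: [1]
STORE_FAST i → i=1. Stack: []
LOAD_FAST i → push 1. Stack: [1]
LOAD_CONST → push 3. Stack: [1, 3]
COMPARE_OP bool(<) → 1 vs 3 = True. Stack: [True]
POP_JUMP_IF_FALSE → pop True; no jump. Stack: []
LOAD_FAST_LOAD_FAST t,a → push 16,16. Stack: [16, 16]
BINARY_OP * → 16 * 16 = 256. Stack: [256]
STORE_FAST t → t=256. Stack: []
LOAD_FAST i → push 1. Stack: [1]
LOAD_CONST → push 1. Stack: [1, 1]
BINARY_OP + → 1 + 1 = 2. Stack: [2]
STORE_FAST i → i=2. Stack: []
LOAD_FAST i → push 2. Stack: [2]
LOAD_CONST → push 3. Stack: [2, 3]
COMPARE_OP bool(<) → 2 vs 3 = True. Stack: [True]
POP_JUMP_IF_FALSE → pop True; no jump. Stack: []
LOAD_FAST_LOAD_FAST t,a → push 256,16. Stack: [256, 16]
BINARY_OP * → 256 * 16 = 4096. Stack: [4096]
STORE_FAST t → t=4096. Stack: []
LOAD_FAST i → push 2. Stack: [2]
LOAD_CONST → push 1. Stack: [2, 1]
BINARY_OP + → 2 + 1 = 3. Stack: [3]
STORE_FAST i → i=3. Stack: []
LOAD_FAST i → push 3. Stack: [3]
LOAD_CONST → push 3. Stack: [3, 3]
COMPARE_OP bool(<) → 3 vs 3 = False. Stack: [False]
POP_JUMP_IF_FALSE → pop False; jump. Stack: []
LOAD_FAST t → push 4096. Stack: [4096]
RETURN_VALUE → return 4096.

4096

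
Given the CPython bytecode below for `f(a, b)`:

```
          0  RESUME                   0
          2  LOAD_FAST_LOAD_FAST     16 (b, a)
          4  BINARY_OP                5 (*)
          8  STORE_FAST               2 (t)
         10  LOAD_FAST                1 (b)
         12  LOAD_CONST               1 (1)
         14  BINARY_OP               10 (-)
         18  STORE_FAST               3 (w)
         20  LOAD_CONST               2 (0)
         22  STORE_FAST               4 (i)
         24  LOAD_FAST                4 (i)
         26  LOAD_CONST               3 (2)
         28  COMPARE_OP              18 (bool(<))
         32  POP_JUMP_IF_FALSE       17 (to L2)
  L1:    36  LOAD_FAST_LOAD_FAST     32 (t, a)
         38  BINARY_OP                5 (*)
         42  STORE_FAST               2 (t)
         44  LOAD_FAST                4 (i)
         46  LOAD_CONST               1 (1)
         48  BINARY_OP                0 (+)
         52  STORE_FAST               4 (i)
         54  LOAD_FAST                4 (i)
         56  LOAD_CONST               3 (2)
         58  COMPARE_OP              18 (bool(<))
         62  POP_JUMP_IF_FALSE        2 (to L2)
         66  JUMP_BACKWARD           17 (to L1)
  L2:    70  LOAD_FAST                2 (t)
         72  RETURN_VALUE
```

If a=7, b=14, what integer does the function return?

4802

LOAD_FAST_LOAD_FAST b,a → push 14,7. Stack: [14, 7]
BINARY_OP * → 14 * 7 = 98. Stack: [98]
STORE_FAST t → t=98. Stack: []
LOAD_FAST b → push 14. Stack: [14]
LOAD_CONST → push 1. Stack: [14, 1]
BINARY_OP - → 14 - 1 = 13. Stack: [13]
STORE_FAST w → w=13. Stack: []
LOAD_CONST → push 0. Stack: [0]
STORE_FAST i → i=0. Stack: []
LOAD_FAST i → push 0. Stack: [0]
LOAD_CONST → push 2. Stack: [0, 2]
COMPARE_OP bool(<) → 0 vs 2 = True. Stack: [True]
POP_JUMP_IF_FALSE → pop True; no jump. Stack: []
LOAD_FAST_LOAD_FAST t,a → push 98,7. Stack: [98, 7]
BINARY_OP * → 98 * 7 = 686. Stack: [686]
STORE_FAST t → t=686. Stack: []
LOAD_FAST i → push 0. Stack: [0]
LOAD_CONST → push 1. Stack: [0, 1]
BINARY_OP + → 0 + 1 = 1. Stack: [1]
STORE_FAST i → i=1. Stack: []
LOAD_FAST i → push 1. Stack: [1]
LOAD_CONST → push 2. Stack: [1, 2]
COMPARE_OP bool(<) → 1 vs 2 = True. Stack: [True]
POP_JUMP_IF_FALSE → pop True; no jump. Stack: []
LOAD_FAST_LOAD_FAST t,a → push 686,7. Stack: [686, 7]
BINARY_OP * → 686 * 7 = 4802. Stack: [4802]
STORE_FAST t → t=4802. Stack: []
LOAD_FAST i → push 1. Stack: [1]
LOAD_CONST → push 1. Stack: [1, 1]
BINARY_OP + → 1 + 1 = 2. Stack: [2]
STORE_FAST i → i=2. Stack: []
LOAD_FAST i → push 2. Stack: [2]
LOAD_CONST → push 2. Stack: [2, 2]
COMPARE_OP bool(<) → 2 vs 2 = False. Stack: [False]
POP_JUMP_IF_FALSE → pop False; jump. Stack: []
LOAD_FAST t → push 4802. Stack: [4802]
RETURN_VALUE → return 4802.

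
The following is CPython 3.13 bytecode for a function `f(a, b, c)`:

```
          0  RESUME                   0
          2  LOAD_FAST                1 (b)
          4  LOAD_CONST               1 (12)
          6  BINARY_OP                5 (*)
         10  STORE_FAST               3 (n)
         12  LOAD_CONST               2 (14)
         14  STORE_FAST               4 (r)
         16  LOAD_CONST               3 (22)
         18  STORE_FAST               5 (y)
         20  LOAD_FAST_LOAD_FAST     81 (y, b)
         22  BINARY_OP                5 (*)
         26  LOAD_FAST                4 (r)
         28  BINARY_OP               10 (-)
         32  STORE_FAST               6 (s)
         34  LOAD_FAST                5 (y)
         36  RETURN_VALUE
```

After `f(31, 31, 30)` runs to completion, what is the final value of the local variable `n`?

LOAD_FAST b → push 31. Stack: [31]
LOAD_CONST → push 12. Stack: [31, 12]
BINARY_OP * → 31 * 12 = 372. Stack: [372]
STORE_FAST n → n=372. Stack: []
LOAD_CONST → push 14. Stack: [14]
STORE_FAST r → r=14. Stack: []
LOAD_CONST → push 22. Stack: [22]
STORE_FAST y → y=22. Stack: []
LOAD_FAST_LOAD_FAST y,b → push 22,31. Stack: [22, 31]
BINARY_OP * → 22 * 31 = 682. Stack: [682]
LOAD_FAST r → push 14. Stack: [682, 14]
BINARY_OP - → 682 - 14 = 668. Stack: [668]
STORE_FAST s → s=668. Stack: []
LOAD_FAST y → push 22. Stack: [22]
RETURN_VALUE → return 22.

372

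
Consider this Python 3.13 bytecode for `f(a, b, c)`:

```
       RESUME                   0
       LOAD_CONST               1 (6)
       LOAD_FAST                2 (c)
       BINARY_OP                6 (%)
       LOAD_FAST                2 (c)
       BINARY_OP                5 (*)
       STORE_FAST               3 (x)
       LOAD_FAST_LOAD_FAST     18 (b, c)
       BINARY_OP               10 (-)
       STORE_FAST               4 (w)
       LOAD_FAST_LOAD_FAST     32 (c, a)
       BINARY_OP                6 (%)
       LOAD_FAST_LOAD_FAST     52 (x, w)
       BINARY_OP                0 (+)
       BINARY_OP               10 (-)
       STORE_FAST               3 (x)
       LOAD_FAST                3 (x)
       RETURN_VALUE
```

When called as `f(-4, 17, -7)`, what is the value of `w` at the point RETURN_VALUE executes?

LOAD_CONST → push 6. Stack: [6]
LOAD_FAST c → push -7. Stack: [6, -7]
BINARY_OP % → 6 % -7 = -1. Stack: [-1]
LOAD_FAST c → push -7. Stack: [-1, -7]
BINARY_OP * → -1 * -7 = 7. Stack: [7]
STORE_FAST x → x=7. Stack: []
LOAD_FAST_LOAD_FAST b,c → push 17,-7. Stack: [17, -7]
BINARY_OP - → 17 - -7 = 24. Stack: [24]
STORE_FAST w → w=24. Stack: []
LOAD_FAST_LOAD_FAST c,a → push -7,-4. Stack: [-7, -4]
BINARY_OP % → -7 % -4 = -3. Stack: [-3]
LOAD_FAST_LOAD_FAST x,w → push 7,24. Stack: [-3, 7, 24]
BINARY_OP + → 7 + 24 = 31. Stack: [-3, 31]
BINARY_OP - → -3 - 31 = -34. Stack: [-34]
STORE_FAST x → x=-34. Stack: []
LOAD_FAST x → push -34. Stack: [-34]
RETURN_VALUE → return -34.

24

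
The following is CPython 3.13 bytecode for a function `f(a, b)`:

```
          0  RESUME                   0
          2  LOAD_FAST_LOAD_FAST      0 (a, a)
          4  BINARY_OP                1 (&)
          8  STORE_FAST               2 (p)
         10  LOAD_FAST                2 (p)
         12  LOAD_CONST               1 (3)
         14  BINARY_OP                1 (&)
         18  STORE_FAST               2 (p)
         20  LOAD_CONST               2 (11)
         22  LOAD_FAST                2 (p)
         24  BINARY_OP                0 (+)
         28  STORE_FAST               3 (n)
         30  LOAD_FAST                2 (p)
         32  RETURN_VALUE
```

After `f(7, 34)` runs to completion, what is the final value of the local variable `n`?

LOAD_FAST_LOAD_FAST a,a → push 7,7. Stack: [7, 7]
BINARY_OP & → 7 & 7 = 7. Stack: [7]
STORE_FAST p → p=7. Stack: []
LOAD_FAST p → push 7. Stack: [7]
LOAD_CONST → push 3. Stack: [7, 3]
BINARY_OP & → 7 & 3 = 3. Stack: [3]
STORE_FAST p → p=3. Stack: []
LOAD_CONST → push 11. Stack: [11]
LOAD_FAST p → push 3. Stack: [11, 3]
BINARY_OP + → 11 + 3 = 14. Stack: [14]
STORE_FAST n → n=14. Stack: []
LOAD_FAST p → push 3. Stack: [3]
RETURN_VALUE → return 3.

14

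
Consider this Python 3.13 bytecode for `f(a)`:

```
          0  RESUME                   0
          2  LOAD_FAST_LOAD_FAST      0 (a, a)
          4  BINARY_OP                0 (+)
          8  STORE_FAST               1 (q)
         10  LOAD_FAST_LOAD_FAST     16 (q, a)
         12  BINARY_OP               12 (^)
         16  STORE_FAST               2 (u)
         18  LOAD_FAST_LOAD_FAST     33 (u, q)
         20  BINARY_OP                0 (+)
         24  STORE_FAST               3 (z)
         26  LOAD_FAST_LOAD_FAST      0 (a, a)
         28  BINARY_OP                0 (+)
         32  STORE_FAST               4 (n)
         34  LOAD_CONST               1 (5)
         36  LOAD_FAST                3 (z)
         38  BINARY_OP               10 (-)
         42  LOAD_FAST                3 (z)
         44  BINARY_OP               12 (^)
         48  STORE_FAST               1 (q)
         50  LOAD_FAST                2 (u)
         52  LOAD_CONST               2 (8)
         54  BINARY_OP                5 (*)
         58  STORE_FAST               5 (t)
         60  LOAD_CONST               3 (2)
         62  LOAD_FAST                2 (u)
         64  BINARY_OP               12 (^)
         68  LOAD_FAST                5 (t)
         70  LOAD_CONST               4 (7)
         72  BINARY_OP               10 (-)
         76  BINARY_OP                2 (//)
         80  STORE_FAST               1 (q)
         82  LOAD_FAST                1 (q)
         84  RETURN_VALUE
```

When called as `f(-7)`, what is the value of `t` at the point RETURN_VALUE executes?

88

LOAD_FAST_LOAD_FAST a,a → push -7,-7. Stack: [-7, -7]
BINARY_OP + → -7 + -7 = -14. Stack: [-14]
STORE_FAST q → q=-14. Stack: []
LOAD_FAST_LOAD_FAST q,a → push -14,-7. Stack: [-14, -7]
BINARY_OP ^ → -14 ^ -7 = 11. Stack: [11]
STORE_FAST u → u=11. Stack: []
LOAD_FAST_LOAD_FAST u,q → push 11,-14. Stack: [11, -14]
BINARY_OP + → 11 + -14 = -3. Stack: [-3]
STORE_FAST z → z=-3. Stack: []
LOAD_FAST_LOAD_FAST a,a → push -7,-7. Stack: [-7, -7]
BINARY_OP + → -7 + -7 = -14. Stack: [-14]
STORE_FAST n → n=-14. Stack: []
LOAD_CONST → push 5. Stack: [5]
LOAD_FAST z → push -3. Stack: [5, -3]
BINARY_OP - → 5 - -3 = 8. Stack: [8]
LOAD_FAST z → push -3. Stack: [8, -3]
BINARY_OP ^ → 8 ^ -3 = -11. Stack: [-11]
STORE_FAST q → q=-11. Stack: []
LOAD_FAST u → push 11. Stack: [11]
LOAD_CONST → push 8. Stack: [11, 8]
BINARY_OP * → 11 * 8 = 88. Stack: [88]
STORE_FAST t → t=88. Stack: []
LOAD_CONST → push 2. Stack: [2]
LOAD_FAST u → push 11. Stack: [2, 11]
BINARY_OP ^ → 2 ^ 11 = 9. Stack: [9]
LOAD_FAST t → push 88. Stack: [9, 88]
LOAD_CONST → push 7. Stack: [9, 88, 7]
BINARY_OP - → 88 - 7 = 81. Stack: [9, 81]
BINARY_OP // → 9 // 81 = 0. Stack: [0]
STORE_FAST q → q=0. Stack: []
LOAD_FAST q → push 0. Stack: [0]
RETURN_VALUE → return 0.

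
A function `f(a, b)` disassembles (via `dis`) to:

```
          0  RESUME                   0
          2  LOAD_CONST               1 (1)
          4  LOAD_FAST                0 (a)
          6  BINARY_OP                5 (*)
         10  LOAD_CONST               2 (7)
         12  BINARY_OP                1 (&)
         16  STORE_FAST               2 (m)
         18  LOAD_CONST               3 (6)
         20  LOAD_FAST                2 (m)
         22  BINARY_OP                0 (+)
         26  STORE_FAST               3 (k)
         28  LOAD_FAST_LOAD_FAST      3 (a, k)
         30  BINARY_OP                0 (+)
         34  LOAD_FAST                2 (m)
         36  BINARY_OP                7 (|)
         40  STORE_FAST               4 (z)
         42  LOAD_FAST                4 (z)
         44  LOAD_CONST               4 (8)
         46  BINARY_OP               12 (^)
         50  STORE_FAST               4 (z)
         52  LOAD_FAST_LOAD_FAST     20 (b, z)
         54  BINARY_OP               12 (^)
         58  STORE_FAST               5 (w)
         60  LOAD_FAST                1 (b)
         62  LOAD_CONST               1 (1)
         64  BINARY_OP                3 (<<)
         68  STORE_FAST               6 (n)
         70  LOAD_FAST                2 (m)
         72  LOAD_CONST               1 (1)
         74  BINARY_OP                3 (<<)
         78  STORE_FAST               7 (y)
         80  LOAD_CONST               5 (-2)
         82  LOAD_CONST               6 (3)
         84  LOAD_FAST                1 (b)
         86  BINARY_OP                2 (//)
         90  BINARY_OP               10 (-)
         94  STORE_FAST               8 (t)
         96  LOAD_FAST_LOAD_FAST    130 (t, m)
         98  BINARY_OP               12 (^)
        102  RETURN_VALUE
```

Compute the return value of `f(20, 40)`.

LOAD_CONST → push 1. Stack: [1]
LOAD_FAST a → push 20. Stack: [1, 20]
BINARY_OP * → 1 * 20 = 20. Stack: [20]
LOAD_CONST → push 7. Stack: [20, 7]
BINARY_OP & → 20 & 7 = 4. Stack: [4]
STORE_FAST m → m=4. Stack: []
LOAD_CONST → push 6. Stack: [6]
LOAD_FAST m → push 4. Stack: [6, 4]
BINARY_OP + → 6 + 4 = 10. Stack: [10]
STORE_FAST k → k=10. Stack: []
LOAD_FAST_LOAD_FAST a,k → push 20,10. Stack: [20, 10]
BINARY_OP + → 20 + 10 = 30. Stack: [30]
LOAD_FAST m → push 4. Stack: [30, 4]
BINARY_OP | → 30 | 4 = 30. Stack: [30]
STORE_FAST z → z=30. Stack: []
LOAD_FAST z → push 30. Stack: [30]
LOAD_CONST → push 8. Stack: [30, 8]
BINARY_OP ^ → 30 ^ 8 = 22. Stack: [22]
STORE_FAST z → z=22. Stack: []
LOAD_FAST_LOAD_FAST b,z → push 40,22. Stack: [40, 22]
BINARY_OP ^ → 40 ^ 22 = 62. Stack: [62]
STORE_FAST w → w=62. Stack: []
LOAD_FAST b → push 40. Stack: [40]
LOAD_CONST → push 1. Stack: [40, 1]
BINARY_OP << → 40 << 1 = 80. Stack: [80]
STORE_FAST n → n=80. Stack: []
LOAD_FAST m → push 4. Stack: [4]
LOAD_CONST → push 1. Stack: [4, 1]
BINARY_OP << → 4 << 1 = 8. Stack: [8]
STORE_FAST y → y=8. Stack: []
LOAD_CONST → push -2. Stack: [-2]
LOAD_CONST → push 3. Stack: [-2, 3]
LOAD_FAST b → push 40. Stack: [-2, 3, 40]
BINARY_OP // → 3 // 40 = 0. Stack: [-2, 0]
BINARY_OP - → -2 - 0 = -2. Stack: [-2]
STORE_FAST t → t=-2. Stack: []
LOAD_FAST_LOAD_FAST t,m → push -2,4. Stack: [-2, 4]
BINARY_OP ^ → -2 ^ 4 = -6. Stack: [-6]
RETURN_VALUE → return -6.

-6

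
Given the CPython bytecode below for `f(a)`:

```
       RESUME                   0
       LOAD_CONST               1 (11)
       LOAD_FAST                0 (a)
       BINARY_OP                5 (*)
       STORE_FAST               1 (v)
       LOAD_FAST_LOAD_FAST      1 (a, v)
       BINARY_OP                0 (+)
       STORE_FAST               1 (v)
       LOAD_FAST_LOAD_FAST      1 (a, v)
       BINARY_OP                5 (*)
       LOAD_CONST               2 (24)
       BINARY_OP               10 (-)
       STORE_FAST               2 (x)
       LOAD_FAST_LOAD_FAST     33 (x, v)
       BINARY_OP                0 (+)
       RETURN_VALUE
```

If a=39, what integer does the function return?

LOAD_CONST → push 11. Stack: [11]
LOAD_FAST a → push 39. Stack: [11, 39]
BINARY_OP * → 11 * 39 = 429. Stack: [429]
STORE_FAST v → v=429. Stack: []
LOAD_FAST_LOAD_FAST a,v → push 39,429. Stack: [39, 429]
BINARY_OP + → 39 + 429 = 468. Stack: [468]
STORE_FAST v → v=468. Stack: []
LOAD_FAST_LOAD_FAST a,v → push 39,468. Stack: [39, 468]
BINARY_OP * → 39 * 468 = 18252. Stack: [18252]
LOAD_CONST → push 24. Stack: [18252, 24]
BINARY_OP - → 18252 - 24 = 18228. Stack: [18228]
STORE_FAST x → x=18228. Stack: []
LOAD_FAST_LOAD_FAST x,v → push 18228,468. Stack: [18228, 468]
BINARY_OP + → 18228 + 468 = 18696. Stack: [18696]
RETURN_VALUE → return 18696.

18696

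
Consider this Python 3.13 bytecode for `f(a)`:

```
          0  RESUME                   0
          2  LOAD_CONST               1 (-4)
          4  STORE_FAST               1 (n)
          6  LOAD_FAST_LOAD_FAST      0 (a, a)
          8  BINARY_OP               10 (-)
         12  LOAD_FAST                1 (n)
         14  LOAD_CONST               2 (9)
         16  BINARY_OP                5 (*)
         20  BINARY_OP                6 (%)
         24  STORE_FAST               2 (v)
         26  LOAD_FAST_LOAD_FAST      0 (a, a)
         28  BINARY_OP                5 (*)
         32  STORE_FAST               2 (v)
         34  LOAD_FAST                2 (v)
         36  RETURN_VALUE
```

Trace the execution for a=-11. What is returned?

121

LOAD_CONST → push -4. Stack: [-4]
STORE_FAST n → n=-4. Stack: []
LOAD_FAST_LOAD_FAST a,a → push -11,-11. Stack: [-11, -11]
BINARY_OP - → -11 - -11 = 0. Stack: [0]
LOAD_FAST n → push -4. Stack: [0, -4]
LOAD_CONST → push 9. Stack: [0, -4, 9]
BINARY_OP * → -4 * 9 = -36. Stack: [0, -36]
BINARY_OP % → 0 % -36 = 0. Stack: [0]
STORE_FAST v → v=0. Stack: []
LOAD_FAST_LOAD_FAST a,a → push -11,-11. Stack: [-11, -11]
BINARY_OP * → -11 * -11 = 121. Stack: [121]
STORE_FAST v → v=121. Stack: []
LOAD_FAST v → push 121. Stack: [121]
RETURN_VALUE → return 121.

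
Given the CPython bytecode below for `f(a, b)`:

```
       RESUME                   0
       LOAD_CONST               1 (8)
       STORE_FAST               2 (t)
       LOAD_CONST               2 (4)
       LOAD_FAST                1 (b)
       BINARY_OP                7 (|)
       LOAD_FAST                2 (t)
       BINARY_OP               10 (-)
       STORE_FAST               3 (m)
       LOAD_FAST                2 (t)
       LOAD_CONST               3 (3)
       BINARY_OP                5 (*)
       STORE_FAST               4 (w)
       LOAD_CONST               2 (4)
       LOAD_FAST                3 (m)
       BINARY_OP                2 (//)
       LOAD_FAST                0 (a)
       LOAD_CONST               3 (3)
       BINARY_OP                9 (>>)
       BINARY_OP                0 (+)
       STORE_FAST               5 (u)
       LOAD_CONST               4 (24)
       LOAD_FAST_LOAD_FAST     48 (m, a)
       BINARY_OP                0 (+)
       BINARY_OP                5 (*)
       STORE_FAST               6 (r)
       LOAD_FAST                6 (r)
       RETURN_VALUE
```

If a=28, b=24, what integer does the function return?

1152

LOAD_CONST → push 8. Stack: [8]
STORE_FAST t → t=8. Stack: []
LOAD_CONST → push 4. Stack: [4]
LOAD_FAST b → push 24. Stack: [4, 24]
BINARY_OP | → 4 | 24 = 28. Stack: [28]
LOAD_FAST t → push 8. Stack: [28, 8]
BINARY_OP - → 28 - 8 = 20. Stack: [20]
STORE_FAST m → m=20. Stack: []
LOAD_FAST t → push 8. Stack: [8]
LOAD_CONST → push 3. Stack: [8, 3]
BINARY_OP * → 8 * 3 = 24. Stack: [24]
STORE_FAST w → w=24. Stack: []
LOAD_CONST → push 4. Stack: [4]
LOAD_FAST m → push 20. Stack: [4, 20]
BINARY_OP // → 4 // 20 = 0. Stack: [0]
LOAD_FAST a → push 28. Stack: [0, 28]
LOAD_CONST → push 3. Stack: [0, 28, 3]
BINARY_OP >> → 28 >> 3 = 3. Stack: [0, 3]
BINARY_OP + → 0 + 3 = 3. Stack: [3]
STORE_FAST u → u=3. Stack: []
LOAD_CONST → push 24. Stack: [24]
LOAD_FAST_LOAD_FAST m,a → push 20,28. Stack: [24, 20, 28]
BINARY_OP + → 20 + 28 = 48. Stack: [24, 48]
BINARY_OP * → 24 * 48 = 1152. Stack: [1152]
STORE_FAST r → r=1152. Stack: []
LOAD_FAST r → push 1152. Stack: [1152]
RETURN_VALUE → return 1152.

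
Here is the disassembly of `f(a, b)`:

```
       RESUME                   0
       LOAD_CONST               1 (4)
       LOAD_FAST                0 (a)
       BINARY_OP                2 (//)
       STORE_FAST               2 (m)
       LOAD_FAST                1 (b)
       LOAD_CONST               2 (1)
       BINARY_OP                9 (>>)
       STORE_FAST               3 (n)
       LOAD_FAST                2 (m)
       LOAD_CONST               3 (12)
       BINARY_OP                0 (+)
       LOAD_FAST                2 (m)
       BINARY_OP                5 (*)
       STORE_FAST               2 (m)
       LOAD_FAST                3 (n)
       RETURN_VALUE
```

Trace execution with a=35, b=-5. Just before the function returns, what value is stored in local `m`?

0

LOAD_CONST → push 4. Stack: [4]
LOAD_FAST a → push 35. Stack: [4, 35]
BINARY_OP // → 4 // 35 = 0. Stack: [0]
STORE_FAST m → m=0. Stack: []
LOAD_FAST b → push -5. Stack: [-5]
LOAD_CONST → push 1. Stack: [-5, 1]
BINARY_OP >> → -5 >> 1 = -3. Stack: [-3]
STORE_FAST n → n=-3. Stack: []
LOAD_FAST m → push 0. Stack: [0]
LOAD_CONST → push 12. Stack: [0, 12]
BINARY_OP + → 0 + 12 = 12. Stack: [12]
LOAD_FAST m → push 0. Stack: [12, 0]
BINARY_OP * → 12 * 0 = 0. Stack: [0]
STORE_FAST m → m=0. Stack: []
LOAD_FAST n → push -3. Stack: [-3]
RETURN_VALUE → return -3.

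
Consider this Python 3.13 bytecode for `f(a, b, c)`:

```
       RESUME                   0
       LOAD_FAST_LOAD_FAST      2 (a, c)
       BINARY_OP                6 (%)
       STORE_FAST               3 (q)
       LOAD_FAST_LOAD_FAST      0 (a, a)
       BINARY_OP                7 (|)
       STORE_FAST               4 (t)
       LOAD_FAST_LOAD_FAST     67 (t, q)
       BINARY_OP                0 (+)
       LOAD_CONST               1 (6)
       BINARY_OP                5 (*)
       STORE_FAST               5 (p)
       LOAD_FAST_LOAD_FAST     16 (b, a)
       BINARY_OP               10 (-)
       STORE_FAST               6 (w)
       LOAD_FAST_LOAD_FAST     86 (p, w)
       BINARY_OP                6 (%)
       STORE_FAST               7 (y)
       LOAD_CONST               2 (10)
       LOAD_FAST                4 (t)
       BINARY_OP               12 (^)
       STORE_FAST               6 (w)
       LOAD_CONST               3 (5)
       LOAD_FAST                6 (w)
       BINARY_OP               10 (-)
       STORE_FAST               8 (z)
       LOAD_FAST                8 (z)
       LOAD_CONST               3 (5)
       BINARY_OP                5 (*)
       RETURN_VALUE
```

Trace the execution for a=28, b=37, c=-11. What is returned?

LOAD_FAST_LOAD_FAST a,c → push 28,-11. Stack: [28, -11]
BINARY_OP % → 28 % -11 = -5. Stack: [-5]
STORE_FAST q → q=-5. Stack: []
LOAD_FAST_LOAD_FAST a,a → push 28,28. Stack: [28, 28]
BINARY_OP | → 28 | 28 = 28. Stack: [28]
STORE_FAST t → t=28. Stack: []
LOAD_FAST_LOAD_FAST t,q → push 28,-5. Stack: [28, -5]
BINARY_OP + → 28 + -5 = 23. Stack: [23]
LOAD_CONST → push 6. Stack: [23, 6]
BINARY_OP * → 23 * 6 = 138. Stack: [138]
STORE_FAST p → p=138. Stack: []
LOAD_FAST_LOAD_FAST b,a → push 37,28. Stack: [37, 28]
BINARY_OP - → 37 - 28 = 9. Stack: [9]
STORE_FAST w → w=9. Stack: []
LOAD_FAST_LOAD_FAST p,w → push 138,9. Stack: [138, 9]
BINARY_OP % → 138 % 9 = 3. Stack: [3]
STORE_FAST y → y=3. Stack: []
LOAD_CONST → push 10. Stack: [10]
LOAD_FAST t → push 28. Stack: [10, 28]
BINARY_OP ^ → 10 ^ 28 = 22. Stack: [22]
STORE_FAST w → w=22. Stack: []
LOAD_CONST → push 5. Stack: [5]
LOAD_FAST w → push 22. Stack: [5, 22]
BINARY_OP - → 5 - 22 = -17. Stack: [-17]
STORE_FAST z → z=-17. Stack: []
LOAD_FAST z → push -17. Stack: [-17]
LOAD_CONST → push 5. Stack: [-17, 5]
BINARY_OP * → -17 * 5 = -85. Stack: [-85]
RETURN_VALUE → return -85.

-85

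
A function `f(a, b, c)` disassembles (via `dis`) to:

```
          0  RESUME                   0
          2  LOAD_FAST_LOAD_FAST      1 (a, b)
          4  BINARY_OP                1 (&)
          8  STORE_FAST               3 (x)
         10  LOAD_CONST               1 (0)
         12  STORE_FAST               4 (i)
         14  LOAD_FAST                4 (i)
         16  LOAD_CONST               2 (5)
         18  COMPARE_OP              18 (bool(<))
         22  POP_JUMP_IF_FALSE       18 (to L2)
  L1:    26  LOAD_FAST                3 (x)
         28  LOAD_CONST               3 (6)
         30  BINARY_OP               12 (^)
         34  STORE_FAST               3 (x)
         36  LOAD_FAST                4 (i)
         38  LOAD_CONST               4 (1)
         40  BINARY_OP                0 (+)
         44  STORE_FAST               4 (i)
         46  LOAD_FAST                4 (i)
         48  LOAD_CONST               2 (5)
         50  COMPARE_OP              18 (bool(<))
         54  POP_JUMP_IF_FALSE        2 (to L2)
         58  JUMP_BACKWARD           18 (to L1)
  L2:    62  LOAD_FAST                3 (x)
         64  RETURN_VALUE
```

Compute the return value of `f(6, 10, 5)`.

LOAD_FAST_LOAD_FAST a,b → push 6,10
BINARY_OP & → 6 & 10 = 2
STORE_FAST x → x=2
LOAD_CONST → push 0
STORE_FAST i → i=0
LOAD_FAST i → push 0
LOAD_CONST → push 5
COMPARE_OP bool(<) → 0 vs 5 = True
POP_JUMP_IF_FALSE → pop True; no jump
LOAD_FAST x → push 2
LOAD_CONST → push 6
BINARY_OP ^ → 2 ^ 6 = 4
STORE_FAST x → x=4
LOAD_FAST i → push 0
LOAD_CONST → push 1
BINARY_OP + → 0 + 1 = 1
STORE_FAST i → i=1
LOAD_FAST i → push 1
LOAD_CONST → push 5
COMPARE_OP bool(<) → 1 vs 5 = True
POP_JUMP_IF_FALSE → pop True; no jump
LOAD_FAST x → push 4
LOAD_CONST → push 6
BINARY_OP ^ → 4 ^ 6 = 2
STORE_FAST x → x=2
LOAD_FAST i → push 1
LOAD_CONST → push 1
BINARY_OP + → 1 + 1 = 2
STORE_FAST i → i=2
LOAD_FAST i → push 2
LOAD_CONST → push 5
COMPARE_OP bool(<) → 2 vs 5 = True
POP_JUMP_IF_FALSE → pop True; no jump
LOAD_FAST x → push 2
LOAD_CONST → push 6
BINARY_OP ^ → 2 ^ 6 = 4
STORE_FAST x → x=4
LOAD_FAST i → push 2
LOAD_CONST → push 1
BINARY_OP + → 2 + 1 = 3
STORE_FAST i → i=3
LOAD_FAST i → push 3
LOAD_CONST → push 5
COMPARE_OP bool(<) → 3 vs 5 = True
POP_JUMP_IF_FALSE → pop True; no jump
LOAD_FAST x → push 4
LOAD_CONST → push 6
BINARY_OP ^ → 4 ^ 6 = 2
STORE_FAST x → x=2
LOAD_FAST i → push 3
LOAD_CONST → push 1
BINARY_OP + → 3 + 1 = 4
STORE_FAST i → i=4
LOAD_FAST i → push 4
LOAD_CONST → push 5
COMPARE_OP bool(<) → 4 vs 5 = True
POP_JUMP_IF_FALSE → pop True; no jump
LOAD_FAST x → push 2
LOAD_CONST → push 6
BINARY_OP ^ → 2 ^ 6 = 4
STORE_FAST x → x=4
LOAD_FAST i → push 4
LOAD_CONST → push 1
BINARY_OP + → 4 + 1 = 5
STORE_FAST i → i=5
LOAD_FAST i → push 5
LOAD_CONST → push 5
COMPARE_OP bool(<) → 5 vs 5 = False
POP_JUMP_IF_FALSE → pop False; jump
LOAD_FAST x → push 4
RETURN_VALUE → return 4.

4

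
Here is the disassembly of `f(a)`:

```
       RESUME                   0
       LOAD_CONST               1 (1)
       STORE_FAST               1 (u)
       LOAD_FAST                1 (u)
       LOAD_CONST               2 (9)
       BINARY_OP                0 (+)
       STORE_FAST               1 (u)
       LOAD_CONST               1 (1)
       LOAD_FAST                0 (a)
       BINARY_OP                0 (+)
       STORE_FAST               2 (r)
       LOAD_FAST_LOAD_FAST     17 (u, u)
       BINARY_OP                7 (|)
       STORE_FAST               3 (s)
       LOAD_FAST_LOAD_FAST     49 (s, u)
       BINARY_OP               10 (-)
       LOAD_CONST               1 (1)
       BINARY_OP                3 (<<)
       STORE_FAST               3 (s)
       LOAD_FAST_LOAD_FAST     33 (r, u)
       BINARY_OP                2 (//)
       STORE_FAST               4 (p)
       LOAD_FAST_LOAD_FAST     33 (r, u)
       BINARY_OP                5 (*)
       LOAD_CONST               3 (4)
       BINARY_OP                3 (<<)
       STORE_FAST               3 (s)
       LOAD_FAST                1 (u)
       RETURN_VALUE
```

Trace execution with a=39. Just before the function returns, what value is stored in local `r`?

LOAD_CONST → push 1. Stack: [1]
STORE_FAST u → u=1. Stack: []
LOAD_FAST u → push 1. Stack: [1]
LOAD_CONST → push 9. Stack: [1, 9]
BINARY_OP + → 1 + 9 = 10. Stack: [10]
STORE_FAST u → u=10. Stack: []
LOAD_CONST → push 1. Stack: [1]
LOAD_FAST a → push 39. Stack: [1, 39]
BINARY_OP + → 1 + 39 = 40. Stack: [40]
STORE_FAST r → r=40. Stack: []
LOAD_FAST_LOAD_FAST u,u → push 10,10. Stack: [10, 10]
BINARY_OP | → 10 | 10 = 10. Stack: [10]
STORE_FAST s → s=10. Stack: []
LOAD_FAST_LOAD_FAST s,u → push 10,10. Stack: [10, 10]
BINARY_OP - → 10 - 10 = 0. Stack: [0]
LOAD_CONST → push 1. Stack: [0, 1]
BINARY_OP << → 0 << 1 = 0. Stack: [0]
STORE_FAST s → s=0. Stack: []
LOAD_FAST_LOAD_FAST r,u → push 40,10. Stack: [40, 10]
BINARY_OP // → 40 // 10 = 4. Stack: [4]
STORE_FAST p → p=4. Stack: []
LOAD_FAST_LOAD_FAST r,u → push 40,10. Stack: [40, 10]
BINARY_OP * → 40 * 10 = 400. Stack: [400]
LOAD_CONST → push 4. Stack: [400, 4]
BINARY_OP << → 400 << 4 = 6400. Stack: [6400]
STORE_FAST s → s=6400. Stack: []
LOAD_FAST u → push 10. Stack: [10]
RETURN_VALUE → return 10.

40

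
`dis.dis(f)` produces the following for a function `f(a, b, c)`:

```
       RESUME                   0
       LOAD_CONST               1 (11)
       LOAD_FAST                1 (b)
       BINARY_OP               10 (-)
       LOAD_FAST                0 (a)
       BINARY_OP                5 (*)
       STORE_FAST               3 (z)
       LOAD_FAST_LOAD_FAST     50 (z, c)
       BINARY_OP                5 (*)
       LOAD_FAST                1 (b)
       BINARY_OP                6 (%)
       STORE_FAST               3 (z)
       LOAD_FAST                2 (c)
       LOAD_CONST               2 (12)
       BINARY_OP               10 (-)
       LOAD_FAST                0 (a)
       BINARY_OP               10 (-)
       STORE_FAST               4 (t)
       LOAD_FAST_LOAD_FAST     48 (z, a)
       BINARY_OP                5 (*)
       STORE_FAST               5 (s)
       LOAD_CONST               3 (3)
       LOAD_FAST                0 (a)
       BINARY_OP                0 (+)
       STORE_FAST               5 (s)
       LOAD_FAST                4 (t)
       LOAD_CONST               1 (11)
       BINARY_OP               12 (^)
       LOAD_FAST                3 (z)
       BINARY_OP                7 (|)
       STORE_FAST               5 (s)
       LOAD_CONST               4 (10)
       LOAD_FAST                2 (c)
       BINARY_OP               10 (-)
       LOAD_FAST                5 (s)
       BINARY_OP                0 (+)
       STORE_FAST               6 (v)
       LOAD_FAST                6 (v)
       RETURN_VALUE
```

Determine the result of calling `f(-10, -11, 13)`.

-3

LOAD_CONST → push 11. Stack: [11]
LOAD_FAST b → push -11. Stack: [11, -11]
BINARY_OP - → 11 - -11 = 22. Stack: [22]
LOAD_FAST a → push -10. Stack: [22, -10]
BINARY_OP * → 22 * -10 = -220. Stack: [-220]
STORE_FAST z → z=-220. Stack: []
LOAD_FAST_LOAD_FAST z,c → push -220,13. Stack: [-220, 13]
BINARY_OP * → -220 * 13 = -2860. Stack: [-2860]
LOAD_FAST b → push -11. Stack: [-2860, -11]
BINARY_OP % → -2860 % -11 = 0. Stack: [0]
STORE_FAST z → z=0. Stack: []
LOAD_FAST c → push 13. Stack: [13]
LOAD_CONST → push 12. Stack: [13, 12]
BINARY_OP - → 13 - 12 = 1. Stack: [1]
LOAD_FAST a → push -10. Stack: [1, -10]
BINARY_OP - → 1 - -10 = 11. Stack: [11]
STORE_FAST t → t=11. Stack: []
LOAD_FAST_LOAD_FAST z,a → push 0,-10. Stack: [0, -10]
BINARY_OP * → 0 * -10 = 0. Stack: [0]
STORE_FAST s → s=0. Stack: []
LOAD_CONST → push 3. Stack: [3]
LOAD_FAST a → push -10. Stack: [3, -10]
BINARY_OP + → 3 + -10 = -7. Stack: [-7]
STORE_FAST s → s=-7. Stack: []
LOAD_FAST t → push 11. Stack: [11]
LOAD_CONST → push 11. Stack: [11, 11]
BINARY_OP ^ → 11 ^ 11 = 0. Stack: [0]
LOAD_FAST z → push 0. Stack: [0, 0]
BINARY_OP | → 0 | 0 = 0. Stack: [0]
STORE_FAST s → s=0. Stack: []
LOAD_CONST → push 10. Stack: [10]
LOAD_FAST c → push 13. Stack: [10, 13]
BINARY_OP - → 10 - 13 = -3. Stack: [-3]
LOAD_FAST s → push 0. Stack: [-3, 0]
BINARY_OP + → -3 + 0 = -3. Stack: [-3]
STORE_FAST v → v=-3. Stack: []
LOAD_FAST v → push -3. Stack: [-3]
RETURN_VALUE → return -3.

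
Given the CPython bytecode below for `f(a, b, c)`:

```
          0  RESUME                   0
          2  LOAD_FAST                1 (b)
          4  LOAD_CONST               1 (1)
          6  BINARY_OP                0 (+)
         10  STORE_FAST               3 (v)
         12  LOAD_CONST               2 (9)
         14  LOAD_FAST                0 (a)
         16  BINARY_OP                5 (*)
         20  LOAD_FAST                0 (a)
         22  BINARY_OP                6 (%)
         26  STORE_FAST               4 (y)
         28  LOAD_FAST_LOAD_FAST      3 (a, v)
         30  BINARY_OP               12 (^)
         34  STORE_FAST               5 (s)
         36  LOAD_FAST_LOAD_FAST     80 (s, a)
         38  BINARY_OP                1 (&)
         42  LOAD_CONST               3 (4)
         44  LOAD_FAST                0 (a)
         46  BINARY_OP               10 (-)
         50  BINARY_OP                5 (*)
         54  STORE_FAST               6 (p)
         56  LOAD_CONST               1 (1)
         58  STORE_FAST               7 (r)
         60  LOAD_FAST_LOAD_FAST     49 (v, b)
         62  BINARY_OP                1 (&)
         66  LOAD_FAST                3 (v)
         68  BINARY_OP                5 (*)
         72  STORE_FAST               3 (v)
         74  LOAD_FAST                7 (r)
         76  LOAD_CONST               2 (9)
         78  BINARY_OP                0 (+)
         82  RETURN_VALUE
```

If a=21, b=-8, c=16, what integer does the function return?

LOAD_FAST b → push -8. Stack: [-8]
LOAD_CONST → push 1. Stack: [-8, 1]
BINARY_OP + → -8 + 1 = -7. Stack: [-7]
STORE_FAST v → v=-7. Stack: []
LOAD_CONST → push 9. Stack: [9]
LOAD_FAST a → push 21. Stack: [9, 21]
BINARY_OP * → 9 * 21 = 189. Stack: [189]
LOAD_FAST a → push 21. Stack: [189, 21]
BINARY_OP % → 189 % 21 = 0. Stack: [0]
STORE_FAST y → y=0. Stack: []
LOAD_FAST_LOAD_FAST a,v → push 21,-7. Stack: [21, -7]
BINARY_OP ^ → 21 ^ -7 = -20. Stack: [-20]
STORE_FAST s → s=-20. Stack: []
LOAD_FAST_LOAD_FAST s,a → push -20,21. Stack: [-20, 21]
BINARY_OP & → -20 & 21 = 4. Stack: [4]
LOAD_CONST → push 4. Stack: [4, 4]
LOAD_FAST a → push 21. Stack: [4, 4, 21]
BINARY_OP - → 4 - 21 = -17. Stack: [4, -17]
BINARY_OP * → 4 * -17 = -68. Stack: [-68]
STORE_FAST p → p=-68. Stack: []
LOAD_CONST → push 1. Stack: [1]
STORE_FAST r → r=1. Stack: []
LOAD_FAST_LOAD_FAST v,b → push -7,-8. Stack: [-7, -8]
BINARY_OP & → -7 & -8 = -8. Stack: [-8]
LOAD_FAST v → push -7. Stack: [-8, -7]
BINARY_OP * → -8 * -7 = 56. Stack: [56]
STORE_FAST v → v=56. Stack: []
LOAD_FAST r → push 1. Stack: [1]
LOAD_CONST → push 9. Stack: [1, 9]
BINARY_OP + → 1 + 9 = 10. Stack: [10]
RETURN_VALUE → return 10.

10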